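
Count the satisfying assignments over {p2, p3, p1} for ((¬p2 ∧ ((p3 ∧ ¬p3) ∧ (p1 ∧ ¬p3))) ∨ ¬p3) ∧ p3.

0

Initial set: {T (((¬p2 ∧ ((p3 ∧ ¬p3) ∧ (p1 ∧ ¬p3))) ∨ ¬p3) ∧ p3)}.
T (((¬p2 ∧ ((p3 ∧ ¬p3) ∧ (p1 ∧ ¬p3))) ∨ ¬p3) ∧ p3): α-rule — add T ((¬p2 ∧ ((p3 ∧ ¬p3) ∧ (p1 ∧ ¬p3))) ∨ ¬p3), T p3.
T ((¬p2 ∧ ((p3 ∧ ¬p3) ∧ (p1 ∧ ¬p3))) ∨ ¬p3): β-rule — branch into T (¬p2 ∧ ((p3 ∧ ¬p3) ∧ (p1 ∧ ¬p3)))  //  T ¬p3.
  branch 1 (add T (¬p2 ∧ ((p3 ∧ ¬p3) ∧ (p1 ∧ ¬p3)))):
    T (¬p2 ∧ ((p3 ∧ ¬p3) ∧ (p1 ∧ ¬p3))): α-rule — add T ¬p2, T ((p3 ∧ ¬p3) ∧ (p1 ∧ ¬p3)).
    T ((p3 ∧ ¬p3) ∧ (p1 ∧ ¬p3)): α-rule — add T (p3 ∧ ¬p3), T (p1 ∧ ¬p3).
    T (p3 ∧ ¬p3): α-rule — add T p3, T ¬p3.
    × closes — contains both p3 and ¬p3.
  branch 2 (add T ¬p3):
    × closes — contains both p3 and ¬p3.
All 2 branches close.
No open branches: the formula has 0 satisfying assignments.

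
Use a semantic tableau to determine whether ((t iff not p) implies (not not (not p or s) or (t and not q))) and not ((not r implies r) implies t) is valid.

Assume the negation and expand:
Initial set: {not (((t iff not p) implies (not not (not p or s) or (t and not q))) and not ((not r implies r) implies t))}.
not (((t iff not p) implies (not not (not p or s) or (t and not q))) and not ((not r implies r) implies t)): β-rule — branch into not ((t iff not p) implies (not not (not p or s) or (t and not q)))  //  not not ((not r implies r) implies t).
  branch 1 (add not ((t iff not p) implies (not not (not p or s) or (t and not q)))):
    not ((t iff not p) implies (not not (not p or s) or (t and not q))): α-rule — add (t iff not p), not (not not (not p or s) or (t and not q)).
    not (not not (not p or s) or (t and not q)): α-rule — add not not not (not p or s), not (t and not q).
    not not not (not p or s): drop double negation, giving not (not p or s).
    not (not p or s): α-rule — add not not p, not s.
    (t iff not p): β-rule — branch into t, not p  //  not t, not not p.
      branch 1.1 (add t, not p):
        × closes — contains both p and not p.
      branch 1.2 (add not t, not not p):
        not (t and not q): β-rule — branch into not t  //  not not q.
          branch 1.2.1 (add not t):
            ○ open, literals {p=1, s=0, t=0}.
          branch 1.2.2 (add not not q):
            ○ open, literals {p=1, q=1, s=0, t=0}.
  branch 2 (add not not ((not r implies r) implies t)):
    not not ((not r implies r) implies t): β-rule — branch into not (not r implies r)  //  t.
      branch 2.1 (add not (not r implies r)):
        not (not r implies r): α-rule — add not r, not r.
        ○ open, literals {r=0}.
      branch 2.2 (add t):
        ○ open, literals {t=1}.
1 branch closed, 4 open.
An open branch gives a countermodel: p=1, s=0, t=0 (unmentioned atoms arbitrary); under it the original formula is false.

Not valid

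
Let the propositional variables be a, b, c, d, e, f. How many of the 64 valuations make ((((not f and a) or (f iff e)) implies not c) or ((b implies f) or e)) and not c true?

32

Initial set: {(((((not f and a) or (f iff e)) implies not c) or ((b implies f) or e)) and not c)}.
(((((not f and a) or (f iff e)) implies not c) or ((b implies f) or e)) and not c): α-rule — add ((((not f and a) or (f iff e)) implies not c) or ((b implies f) or e)), not c.
((((not f and a) or (f iff e)) implies not c) or ((b implies f) or e)): β-rule — branch into (((not f and a) or (f iff e)) implies not c)  //  ((b implies f) or e).
  branch 1 (add (((not f and a) or (f iff e)) implies not c)):
    (((not f and a) or (f iff e)) implies not c): β-rule — branch into not ((not f and a) or (f iff e))  //  not c.
      branch 1.1 (add not ((not f and a) or (f iff e))):
        not ((not f and a) or (f iff e)): α-rule — add not (not f and a), not (f iff e).
        not (not f and a): β-rule — branch into not not f  //  not a.
          branch 1.1.1 (add not not f):
            not (f iff e): β-rule — branch into f, not e  //  not f, e.
              branch 1.1.1.1 (add f, not e):
                ○ open, literals {c=F, e=F, f=T}.
              branch 1.1.1.2 (add not f, e):
                × closes — contains both f and not f.
          branch 1.1.2 (add not a):
            not (f iff e): β-rule — branch into f, not e  //  not f, e.
              branch 1.1.2.1 (add f, not e):
                ○ open, literals {a=F, c=F, e=F, f=T}.
              branch 1.1.2.2 (add not f, e):
                ○ open, literals {a=F, c=F, e=T, f=F}.
      branch 1.2 (add not c):
        ○ open, literals {c=F}.
  branch 2 (add ((b implies f) or e)):
    ((b implies f) or e): β-rule — branch into (b implies f)  //  e.
      branch 2.1 (add (b implies f)):
        (b implies f): β-rule — branch into not b  //  f.
          branch 2.1.1 (add not b):
            ○ open, literals {b=F, c=F}.
          branch 2.1.2 (add f):
            ○ open, literals {c=F, f=T}.
      branch 2.2 (add e):
        ○ open, literals {c=F, e=T}.
1 branch closed, 7 open.
Each open branch fixes some atoms; the unmentioned ones are free. Counting distinct full assignments: branch {c=F, e=F, f=T} (a, b, d) contributes 8 new; branch {a=F, c=F, e=F, f=T} (b, d) contributes 0 new; branch {a=F, c=F, e=T, f=F} (b, d) contributes 4 new; branch {c=F} (a, b, d, e, f) contributes 20 new; branch {b=F, c=F} (a, d, e, f) contributes 0 new; branch {c=F, f=T} (a, b, d, e) contributes 0 new; branch {c=F, e=T} (a, b, d, f) contributes 0 new. Total: 32.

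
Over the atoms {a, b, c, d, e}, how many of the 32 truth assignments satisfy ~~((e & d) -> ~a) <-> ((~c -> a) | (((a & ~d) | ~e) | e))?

28

Initial set: {(~~((e & d) -> ~a) <-> ((~c -> a) | (((a & ~d) | ~e) | e)))}.
(~~((e & d) -> ~a) <-> ((~c -> a) | (((a & ~d) | ~e) | e))): β-rule — branch into ~~((e & d) -> ~a), ((~c -> a) | (((a & ~d) | ~e) | e))  //  ~~~((e & d) -> ~a), ~((~c -> a) | (((a & ~d) | ~e) | e)).
  branch 1 (add ~~((e & d) -> ~a), ((~c -> a) | (((a & ~d) | ~e) | e))):
    ~~((e & d) -> ~a): drop double negation, giving ((e & d) -> ~a).
    ((~c -> a) | (((a & ~d) | ~e) | e)): β-rule — branch into (~c -> a)  //  (((a & ~d) | ~e) | e).
      branch 1.1 (add (~c -> a)):
        ((e & d) -> ~a): β-rule — branch into ~(e & d)  //  ~a.
          branch 1.1.1 (add ~(e & d)):
            (~c -> a): β-rule — branch into ~~c  //  a.
              branch 1.1.1.1 (add ~~c):
                ~(e & d): β-rule — branch into ~e  //  ~d.
                  branch 1.1.1.1.1 (add ~e):
                    ○ open, literals {c=T, e=F}.
                  branch 1.1.1.1.2 (add ~d):
                    ○ open, literals {c=T, d=F}.
              branch 1.1.1.2 (add a):
                ~(e & d): β-rule — branch into ~e  //  ~d.
                  branch 1.1.1.2.1 (add ~e):
                    ○ open, literals {a=T, e=F}.
                  branch 1.1.1.2.2 (add ~d):
                    ○ open, literals {a=T, d=F}.
          branch 1.1.2 (add ~a):
            (~c -> a): β-rule — branch into ~~c  //  a.
              branch 1.1.2.1 (add ~~c):
                ○ open, literals {a=F, c=T}.
              branch 1.1.2.2 (add a):
                × closes — contains both a and ~a.
      branch 1.2 (add (((a & ~d) | ~e) | e)):
        ((e & d) -> ~a): β-rule — branch into ~(e & d)  //  ~a.
          branch 1.2.1 (add ~(e & d)):
            (((a & ~d) | ~e) | e): β-rule — branch into ((a & ~d) | ~e)  //  e.
              branch 1.2.1.1 (add ((a & ~d) | ~e)):
                ~(e & d): β-rule — branch into ~e  //  ~d.
                  branch 1.2.1.1.1 (add ~e):
                    ((a & ~d) | ~e): β-rule — branch into (a & ~d)  //  ~e.
                      branch 1.2.1.1.1.1 (add (a & ~d)):
                        (a & ~d): α-rule — add a, ~d.
                        ○ open, literals {a=T, d=F, e=F}.
                      branch 1.2.1.1.1.2 (add ~e):
                        ○ open, literals {e=F}.
                  branch 1.2.1.1.2 (add ~d):
                    ((a & ~d) | ~e): β-rule — branch into (a & ~d)  //  ~e.
                      branch 1.2.1.1.2.1 (add (a & ~d)):
                        (a & ~d): α-rule — add a, ~d.
                        ○ open, literals {a=T, d=F}.
                      branch 1.2.1.1.2.2 (add ~e):
                        ○ open, literals {d=F, e=F}.
              branch 1.2.1.2 (add e):
                ~(e & d): β-rule — branch into ~e  //  ~d.
                  branch 1.2.1.2.1 (add ~e):
                    × closes — contains both e and ~e.
                  branch 1.2.1.2.2 (add ~d):
                    ○ open, literals {d=F, e=T}.
          branch 1.2.2 (add ~a):
            (((a & ~d) | ~e) | e): β-rule — branch into ((a & ~d) | ~e)  //  e.
              branch 1.2.2.1 (add ((a & ~d) | ~e)):
                ((a & ~d) | ~e): β-rule — branch into (a & ~d)  //  ~e.
                  branch 1.2.2.1.1 (add (a & ~d)):
                    (a & ~d): α-rule — add a, ~d.
                    × closes — contains both a and ~a.
                  branch 1.2.2.1.2 (add ~e):
                    ○ open, literals {a=F, e=F}.
              branch 1.2.2.2 (add e):
                ○ open, literals {a=F, e=T}.
  branch 2 (add ~~~((e & d) -> ~a), ~((~c -> a) | (((a & ~d) | ~e) | e))):
    ~~~((e & d) -> ~a): drop double negation, giving ~((e & d) -> ~a).
    ~((~c -> a) | (((a & ~d) | ~e) | e)): α-rule — add ~(~c -> a), ~(((a & ~d) | ~e) | e).
    ~((e & d) -> ~a): α-rule — add (e & d), ~~a.
    ~(~c -> a): α-rule — add ~c, ~a.
    × closes — contains both a and ~a.
4 branches closed, 12 open.
Each open branch fixes some atoms; the unmentioned ones are free. Counting distinct full assignments: branch {c=T, e=F} (a, b, d) contributes 8 new; branch {c=T, d=F} (a, b, e) contributes 4 new; branch {a=T, e=F} (b, c, d) contributes 4 new; branch {a=T, d=F} (b, c, e) contributes 2 new; branch {a=F, c=T} (b, d, e) contributes 2 new; branch {a=T, d=F, e=F} (b, c) contributes 0 new; branch {e=F} (a, b, c, d) contributes 4 new; branch {a=T, d=F} (b, c, e) contributes 0 new; branch {d=F, e=F} (a, b, c) contributes 0 new; branch {d=F, e=T} (a, b, c) contributes 2 new; branch {a=F, e=F} (b, c, d) contributes 0 new; branch {a=F, e=T} (b, c, d) contributes 2 new. Total: 28.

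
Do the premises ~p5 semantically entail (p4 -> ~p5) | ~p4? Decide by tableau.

Yes

Initial set: {T ~p5; F ((p4 -> ~p5) | ~p4)}.
F ((p4 -> ~p5) | ~p4): α-rule — add F (p4 -> ~p5), F ~p4.
F (p4 -> ~p5): α-rule — add T p4, F ~p5.
× closes — contains both p5 and ~p5.
All 1 branch closes.
Every branch closed, so the premises entail the conclusion.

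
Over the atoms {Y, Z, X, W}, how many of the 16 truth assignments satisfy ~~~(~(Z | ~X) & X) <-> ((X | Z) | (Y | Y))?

Initial set: {(~~~(~(Z | ~X) & X) <-> ((X | Z) | (Y | Y)))}.
(~~~(~(Z | ~X) & X) <-> ((X | Z) | (Y | Y))): β-rule — branch into ~~~(~(Z | ~X) & X), ((X | Z) | (Y | Y))  //  ~~~~(~(Z | ~X) & X), ~((X | Z) | (Y | Y)).
  branch 1 (add ~~~(~(Z | ~X) & X), ((X | Z) | (Y | Y))):
    ~~~(~(Z | ~X) & X): drop double negation, giving ~(~(Z | ~X) & X).
    ((X | Z) | (Y | Y)): β-rule — branch into (X | Z)  //  (Y | Y).
      branch 1.1 (add (X | Z)):
        ~(~(Z | ~X) & X): β-rule — branch into ~~(Z | ~X)  //  ~X.
          branch 1.1.1 (add ~~(Z | ~X)):
            (X | Z): β-rule — branch into X  //  Z.
              branch 1.1.1.1 (add X):
                ~~(Z | ~X): β-rule — branch into Z  //  ~X.
                  branch 1.1.1.1.1 (add Z):
                    ○ open, literals {X=true, Z=true}.
                  branch 1.1.1.1.2 (add ~X):
                    × closes — contains both X and ~X.
              branch 1.1.1.2 (add Z):
                ~~(Z | ~X): β-rule — branch into Z  //  ~X.
                  branch 1.1.1.2.1 (add Z):
                    ○ open, literals {Z=true}.
                  branch 1.1.1.2.2 (add ~X):
                    ○ open, literals {X=false, Z=true}.
          branch 1.1.2 (add ~X):
            (X | Z): β-rule — branch into X  //  Z.
              branch 1.1.2.1 (add X):
                × closes — contains both X and ~X.
              branch 1.1.2.2 (add Z):
                ○ open, literals {X=false, Z=true}.
      branch 1.2 (add (Y | Y)):
        ~(~(Z | ~X) & X): β-rule — branch into ~~(Z | ~X)  //  ~X.
          branch 1.2.1 (add ~~(Z | ~X)):
            (Y | Y): β-rule — branch into Y  //  Y.
              branch 1.2.1.1 (add Y):
                ~~(Z | ~X): β-rule — branch into Z  //  ~X.
                  branch 1.2.1.1.1 (add Z):
                    ○ open, literals {Y=true, Z=true}.
                  branch 1.2.1.1.2 (add ~X):
                    ○ open, literals {X=false, Y=true}.
              branch 1.2.1.2 (add Y):
                ~~(Z | ~X): β-rule — branch into Z  //  ~X.
                  branch 1.2.1.2.1 (add Z):
                    ○ open, literals {Y=true, Z=true}.
                  branch 1.2.1.2.2 (add ~X):
                    ○ open, literals {X=false, Y=true}.
          branch 1.2.2 (add ~X):
            (Y | Y): β-rule — branch into Y  //  Y.
              branch 1.2.2.1 (add Y):
                ○ open, literals {X=false, Y=true}.
              branch 1.2.2.2 (add Y):
                ○ open, literals {X=false, Y=true}.
  branch 2 (add ~~~~(~(Z | ~X) & X), ~((X | Z) | (Y | Y))):
    ~~~~(~(Z | ~X) & X): drop double negation, giving ~~(~(Z | ~X) & X).
    ~((X | Z) | (Y | Y)): α-rule — add ~(X | Z), ~(Y | Y).
    ~~(~(Z | ~X) & X): α-rule — add ~(Z | ~X), X.
    ~(X | Z): α-rule — add ~X, ~Z.
    × closes — contains both X and ~X.
3 branches closed, 10 open.
Each open branch fixes some atoms; the unmentioned ones are free. Counting distinct full assignments: branch {X=true, Z=true} (Y, W) contributes 4 new; branch {Z=true} (Y, X, W) contributes 4 new; branch {X=false, Z=true} (Y, W) contributes 0 new; branch {X=false, Z=true} (Y, W) contributes 0 new; branch {Y=true, Z=true} (X, W) contributes 0 new; branch {X=false, Y=true} (Z, W) contributes 2 new; branch {Y=true, Z=true} (X, W) contributes 0 new; branch {X=false, Y=true} (Z, W) contributes 0 new; branch {X=false, Y=true} (Z, W) contributes 0 new; branch {X=false, Y=true} (Z, W) contributes 0 new. Total: 10.

10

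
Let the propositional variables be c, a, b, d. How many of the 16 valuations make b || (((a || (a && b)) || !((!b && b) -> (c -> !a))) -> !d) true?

Initial set: {(b || (((a || (a && b)) || !((!b && b) -> (c -> !a))) -> !d))}.
(b || (((a || (a && b)) || !((!b && b) -> (c -> !a))) -> !d)): β-rule — branch into b  //  (((a || (a && b)) || !((!b && b) -> (c -> !a))) -> !d).
  branch 1 (add b):
    ○ open, literals {b=1}.
  branch 2 (add (((a || (a && b)) || !((!b && b) -> (c -> !a))) -> !d)):
    (((a || (a && b)) || !((!b && b) -> (c -> !a))) -> !d): β-rule — branch into !((a || (a && b)) || !((!b && b) -> (c -> !a)))  //  !d.
      branch 2.1 (add !((a || (a && b)) || !((!b && b) -> (c -> !a)))):
        !((a || (a && b)) || !((!b && b) -> (c -> !a))): α-rule — add !(a || (a && b)), !!((!b && b) -> (c -> !a)).
        !(a || (a && b)): α-rule — add !a, !(a && b).
        !!((!b && b) -> (c -> !a)): β-rule — branch into !(!b && b)  //  (c -> !a).
          branch 2.1.1 (add !(!b && b)):
            !(a && b): β-rule — branch into !a  //  !b.
              branch 2.1.1.1 (add !a):
                !(!b && b): β-rule — branch into !!b  //  !b.
                  branch 2.1.1.1.1 (add !!b):
                    ○ open, literals {a=0, b=1}.
                  branch 2.1.1.1.2 (add !b):
                    ○ open, literals {a=0, b=0}.
              branch 2.1.1.2 (add !b):
                !(!b && b): β-rule — branch into !!b  //  !b.
                  branch 2.1.1.2.1 (add !!b):
                    × closes — contains both b and !b.
                  branch 2.1.1.2.2 (add !b):
                    ○ open, literals {a=0, b=0}.
          branch 2.1.2 (add (c -> !a)):
            !(a && b): β-rule — branch into !a  //  !b.
              branch 2.1.2.1 (add !a):
                (c -> !a): β-rule — branch into !c  //  !a.
                  branch 2.1.2.1.1 (add !c):
                    ○ open, literals {a=0, c=0}.
                  branch 2.1.2.1.2 (add !a):
                    ○ open, literals {a=0}.
              branch 2.1.2.2 (add !b):
                (c -> !a): β-rule — branch into !c  //  !a.
                  branch 2.1.2.2.1 (add !c):
                    ○ open, literals {a=0, b=0, c=0}.
                  branch 2.1.2.2.2 (add !a):
                    ○ open, literals {a=0, b=0}.
      branch 2.2 (add !d):
        ○ open, literals {d=0}.
1 branch closed, 9 open.
Each open branch fixes some atoms; the unmentioned ones are free. Counting distinct full assignments: branch {b=1} (c, a, d) contributes 8 new; branch {a=0, b=1} (c, d) contributes 0 new; branch {a=0, b=0} (c, d) contributes 4 new; branch {a=0, b=0} (c, d) contributes 0 new; branch {a=0, c=0} (b, d) contributes 0 new; branch {a=0} (c, b, d) contributes 0 new; branch {a=0, b=0, c=0} (d) contributes 0 new; branch {a=0, b=0} (c, d) contributes 0 new; branch {d=0} (c, a, b) contributes 2 new. Total: 14.

14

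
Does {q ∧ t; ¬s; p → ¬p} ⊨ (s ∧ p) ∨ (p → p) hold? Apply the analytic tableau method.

Initial set: {(q ∧ t); ¬s; (p → ¬p); ¬((s ∧ p) ∨ (p → p))}.
(q ∧ t): α-rule — add q, t.
¬((s ∧ p) ∨ (p → p)): α-rule — add ¬(s ∧ p), ¬(p → p).
¬(p → p): α-rule — add p, ¬p.
× closes — contains both p and ¬p.
All 1 branch closes.
Every branch closed, so the premises entail the conclusion.

Yes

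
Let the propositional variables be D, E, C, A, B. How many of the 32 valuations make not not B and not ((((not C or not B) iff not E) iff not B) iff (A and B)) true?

Initial set: {(not not B and not ((((not C or not B) iff not E) iff not B) iff (A and B)))}.
(not not B and not ((((not C or not B) iff not E) iff not B) iff (A and B))): α-rule — add not not B, not ((((not C or not B) iff not E) iff not B) iff (A and B)).
not not B: drop double negation, giving B.
not ((((not C or not B) iff not E) iff not B) iff (A and B)): β-rule — branch into (((not C or not B) iff not E) iff not B), not (A and B)  //  not (((not C or not B) iff not E) iff not B), (A and B).
  branch 1 (add (((not C or not B) iff not E) iff not B), not (A and B)):
    (((not C or not B) iff not E) iff not B): β-rule — branch into ((not C or not B) iff not E), not B  //  not ((not C or not B) iff not E), not not B.
      branch 1.1 (add ((not C or not B) iff not E), not B):
        × closes — contains both B and not B.
      branch 1.2 (add not ((not C or not B) iff not E), not not B):
        not (A and B): β-rule — branch into not A  //  not B.
          branch 1.2.1 (add not A):
            not ((not C or not B) iff not E): β-rule — branch into (not C or not B), not not E  //  not (not C or not B), not E.
              branch 1.2.1.1 (add (not C or not B), not not E):
                (not C or not B): β-rule — branch into not C  //  not B.
                  branch 1.2.1.1.1 (add not C):
                    ○ open, literals {A=0, B=1, C=0, E=1}.
                  branch 1.2.1.1.2 (add not B):
                    × closes — contains both B and not B.
              branch 1.2.1.2 (add not (not C or not B), not E):
                not (not C or not B): α-rule — add not not C, not not B.
                ○ open, literals {A=0, B=1, C=1, E=0}.
          branch 1.2.2 (add not B):
            × closes — contains both B and not B.
  branch 2 (add not (((not C or not B) iff not E) iff not B), (A and B)):
    (A and B): α-rule — add A, B.
    not (((not C or not B) iff not E) iff not B): β-rule — branch into ((not C or not B) iff not E), not not B  //  not ((not C or not B) iff not E), not B.
      branch 2.1 (add ((not C or not B) iff not E), not not B):
        ((not C or not B) iff not E): β-rule — branch into (not C or not B), not E  //  not (not C or not B), not not E.
          branch 2.1.1 (add (not C or not B), not E):
            (not C or not B): β-rule — branch into not C  //  not B.
              branch 2.1.1.1 (add not C):
                ○ open, literals {A=1, B=1, C=0, E=0}.
              branch 2.1.1.2 (add not B):
                × closes — contains both B and not B.
          branch 2.1.2 (add not (not C or not B), not not E):
            not (not C or not B): α-rule — add not not C, not not B.
            ○ open, literals {A=1, B=1, C=1, E=1}.
      branch 2.2 (add not ((not C or not B) iff not E), not B):
        × closes — contains both B and not B.
5 branches closed, 4 open.
Each open branch fixes some atoms; the unmentioned ones are free. Counting distinct full assignments: branch {A=0, B=1, C=0, E=1} (D) contributes 2 new; branch {A=0, B=1, C=1, E=0} (D) contributes 2 new; branch {A=1, B=1, C=0, E=0} (D) contributes 2 new; branch {A=1, B=1, C=1, E=1} (D) contributes 2 new. Total: 8.

8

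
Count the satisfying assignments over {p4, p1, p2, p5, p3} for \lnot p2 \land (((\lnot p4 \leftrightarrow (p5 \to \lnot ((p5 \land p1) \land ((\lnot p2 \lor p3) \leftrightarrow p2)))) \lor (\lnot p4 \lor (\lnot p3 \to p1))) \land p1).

8

Initial set: {(\lnot p2 \land (((\lnot p4 \leftrightarrow (p5 \to \lnot ((p5 \land p1) \land ((\lnot p2 \lor p3) \leftrightarrow p2)))) \lor (\lnot p4 \lor (\lnot p3 \to p1))) \land p1))}.
(\lnot p2 \land (((\lnot p4 \leftrightarrow (p5 \to \lnot ((p5 \land p1) \land ((\lnot p2 \lor p3) \leftrightarrow p2)))) \lor (\lnot p4 \lor (\lnot p3 \to p1))) \land p1)): α-rule — add \lnot p2, (((\lnot p4 \leftrightarrow (p5 \to \lnot ((p5 \land p1) \land ((\lnot p2 \lor p3) \leftrightarrow p2)))) \lor (\lnot p4 \lor (\lnot p3 \to p1))) \land p1).
(((\lnot p4 \leftrightarrow (p5 \to \lnot ((p5 \land p1) \land ((\lnot p2 \lor p3) \leftrightarrow p2)))) \lor (\lnot p4 \lor (\lnot p3 \to p1))) \land p1): α-rule — add ((\lnot p4 \leftrightarrow (p5 \to \lnot ((p5 \land p1) \land ((\lnot p2 \lor p3) \leftrightarrow p2)))) \lor (\lnot p4 \lor (\lnot p3 \to p1))), p1.
((\lnot p4 \leftrightarrow (p5 \to \lnot ((p5 \land p1) \land ((\lnot p2 \lor p3) \leftrightarrow p2)))) \lor (\lnot p4 \lor (\lnot p3 \to p1))): β-rule — branch into (\lnot p4 \leftrightarrow (p5 \to \lnot ((p5 \land p1) \land ((\lnot p2 \lor p3) \leftrightarrow p2))))  //  (\lnot p4 \lor (\lnot p3 \to p1)).
  branch 1 (add (\lnot p4 \leftrightarrow (p5 \to \lnot ((p5 \land p1) \land ((\lnot p2 \lor p3) \leftrightarrow p2))))):
    (\lnot p4 \leftrightarrow (p5 \to \lnot ((p5 \land p1) \land ((\lnot p2 \lor p3) \leftrightarrow p2)))): β-rule — branch into \lnot p4, (p5 \to \lnot ((p5 \land p1) \land ((\lnot p2 \lor p3) \leftrightarrow p2)))  //  \lnot \lnot p4, \lnot (p5 \to \lnot ((p5 \land p1) \land ((\lnot p2 \lor p3) \leftrightarrow p2))).
      branch 1.1 (add \lnot p4, (p5 \to \lnot ((p5 \land p1) \land ((\lnot p2 \lor p3) \leftrightarrow p2)))):
        (p5 \to \lnot ((p5 \land p1) \land ((\lnot p2 \lor p3) \leftrightarrow p2))): β-rule — branch into \lnot p5  //  \lnot ((p5 \land p1) \land ((\lnot p2 \lor p3) \leftrightarrow p2)).
          branch 1.1.1 (add \lnot p5):
            ○ open, literals {p1=1, p2=0, p4=0, p5=0}.
          branch 1.1.2 (add \lnot ((p5 \land p1) \land ((\lnot p2 \lor p3) \leftrightarrow p2))):
            \lnot ((p5 \land p1) \land ((\lnot p2 \lor p3) \leftrightarrow p2)): β-rule — branch into \lnot (p5 \land p1)  //  \lnot ((\lnot p2 \lor p3) \leftrightarrow p2).
              branch 1.1.2.1 (add \lnot (p5 \land p1)):
                \lnot (p5 \land p1): β-rule — branch into \lnot p5  //  \lnot p1.
                  branch 1.1.2.1.1 (add \lnot p5):
                    ○ open, literals {p1=1, p2=0, p4=0, p5=0}.
                  branch 1.1.2.1.2 (add \lnot p1):
                    × closes — contains both p1 and \lnot p1.
              branch 1.1.2.2 (add \lnot ((\lnot p2 \lor p3) \leftrightarrow p2)):
                \lnot ((\lnot p2 \lor p3) \leftrightarrow p2): β-rule — branch into (\lnot p2 \lor p3), \lnot p2  //  \lnot (\lnot p2 \lor p3), p2.
                  branch 1.1.2.2.1 (add (\lnot p2 \lor p3), \lnot p2):
                    (\lnot p2 \lor p3): β-rule — branch into \lnot p2  //  p3.
                      branch 1.1.2.2.1.1 (add \lnot p2):
                        ○ open, literals {p1=1, p2=0, p4=0}.
                      branch 1.1.2.2.1.2 (add p3):
                        ○ open, literals {p1=1, p2=0, p3=1, p4=0}.
                  branch 1.1.2.2.2 (add \lnot (\lnot p2 \lor p3), p2):
                    × closes — contains both p2 and \lnot p2.
      branch 1.2 (add \lnot \lnot p4, \lnot (p5 \to \lnot ((p5 \land p1) \land ((\lnot p2 \lor p3) \leftrightarrow p2)))):
        \lnot (p5 \to \lnot ((p5 \land p1) \land ((\lnot p2 \lor p3) \leftrightarrow p2))): α-rule — add p5, \lnot \lnot ((p5 \land p1) \land ((\lnot p2 \lor p3) \leftrightarrow p2)).
        \lnot \lnot ((p5 \land p1) \land ((\lnot p2 \lor p3) \leftrightarrow p2)): α-rule — add (p5 \land p1), ((\lnot p2 \lor p3) \leftrightarrow p2).
        (p5 \land p1): α-rule — add p5, p1.
        ((\lnot p2 \lor p3) \leftrightarrow p2): β-rule — branch into (\lnot p2 \lor p3), p2  //  \lnot (\lnot p2 \lor p3), \lnot p2.
          branch 1.2.1 (add (\lnot p2 \lor p3), p2):
            × closes — contains both p2 and \lnot p2.
          branch 1.2.2 (add \lnot (\lnot p2 \lor p3), \lnot p2):
            \lnot (\lnot p2 \lor p3): α-rule — add \lnot \lnot p2, \lnot p3.
            × closes — contains both p2 and \lnot p2.
  branch 2 (add (\lnot p4 \lor (\lnot p3 \to p1))):
    (\lnot p4 \lor (\lnot p3 \to p1)): β-rule — branch into \lnot p4  //  (\lnot p3 \to p1).
      branch 2.1 (add \lnot p4):
        ○ open, literals {p1=1, p2=0, p4=0}.
      branch 2.2 (add (\lnot p3 \to p1)):
        (\lnot p3 \to p1): β-rule — branch into \lnot \lnot p3  //  p1.
          branch 2.2.1 (add \lnot \lnot p3):
            ○ open, literals {p1=1, p2=0, p3=1}.
          branch 2.2.2 (add p1):
            ○ open, literals {p1=1, p2=0}.
4 branches closed, 7 open.
Each open branch fixes some atoms; the unmentioned ones are free. Counting distinct full assignments: branch {p1=1, p2=0, p4=0, p5=0} (p3) contributes 2 new; branch {p1=1, p2=0, p4=0, p5=0} (p3) contributes 0 new; branch {p1=1, p2=0, p4=0} (p5, p3) contributes 2 new; branch {p1=1, p2=0, p3=1, p4=0} (p5) contributes 0 new; branch {p1=1, p2=0, p4=0} (p5, p3) contributes 0 new; branch {p1=1, p2=0, p3=1} (p4, p5) contributes 2 new; branch {p1=1, p2=0} (p4, p5, p3) contributes 2 new. Total: 8.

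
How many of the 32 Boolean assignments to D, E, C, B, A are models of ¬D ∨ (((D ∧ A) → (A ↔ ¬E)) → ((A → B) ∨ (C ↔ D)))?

Initial set: {(¬D ∨ (((D ∧ A) → (A ↔ ¬E)) → ((A → B) ∨ (C ↔ D))))}.
(¬D ∨ (((D ∧ A) → (A ↔ ¬E)) → ((A → B) ∨ (C ↔ D)))): β-rule — branch into ¬D  //  (((D ∧ A) → (A ↔ ¬E)) → ((A → B) ∨ (C ↔ D))).
  branch 1 (add ¬D):
    ○ open, literals {D=false}.
  branch 2 (add (((D ∧ A) → (A ↔ ¬E)) → ((A → B) ∨ (C ↔ D)))):
    (((D ∧ A) → (A ↔ ¬E)) → ((A → B) ∨ (C ↔ D))): β-rule — branch into ¬((D ∧ A) → (A ↔ ¬E))  //  ((A → B) ∨ (C ↔ D)).
      branch 2.1 (add ¬((D ∧ A) → (A ↔ ¬E))):
        ¬((D ∧ A) → (A ↔ ¬E)): α-rule — add (D ∧ A), ¬(A ↔ ¬E).
        (D ∧ A): α-rule — add D, A.
        ¬(A ↔ ¬E): β-rule — branch into A, ¬¬E  //  ¬A, ¬E.
          branch 2.1.1 (add A, ¬¬E):
            ○ open, literals {A=true, D=true, E=true}.
          branch 2.1.2 (add ¬A, ¬E):
            × closes — contains both A and ¬A.
      branch 2.2 (add ((A → B) ∨ (C ↔ D))):
        ((A → B) ∨ (C ↔ D)): β-rule — branch into (A → B)  //  (C ↔ D).
          branch 2.2.1 (add (A → B)):
            (A → B): β-rule — branch into ¬A  //  B.
              branch 2.2.1.1 (add ¬A):
                ○ open, literals {A=false}.
              branch 2.2.1.2 (add B):
                ○ open, literals {B=true}.
          branch 2.2.2 (add (C ↔ D)):
            (C ↔ D): β-rule — branch into C, D  //  ¬C, ¬D.
              branch 2.2.2.1 (add C, D):
                ○ open, literals {C=true, D=true}.
              branch 2.2.2.2 (add ¬C, ¬D):
                ○ open, literals {C=false, D=false}.
1 branch closed, 6 open.
Each open branch fixes some atoms; the unmentioned ones are free. Counting distinct full assignments: branch {D=false} (E, C, B, A) contributes 16 new; branch {A=true, D=true, E=true} (C, B) contributes 4 new; branch {A=false} (D, E, C, B) contributes 8 new; branch {B=true} (D, E, C, A) contributes 2 new; branch {C=true, D=true} (E, B, A) contributes 1 new; branch {C=false, D=false} (E, B, A) contributes 0 new. Total: 31.

31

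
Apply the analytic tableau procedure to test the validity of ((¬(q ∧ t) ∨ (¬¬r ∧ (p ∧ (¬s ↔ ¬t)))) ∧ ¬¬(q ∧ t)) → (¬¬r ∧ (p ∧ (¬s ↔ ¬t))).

Assume the negation and expand:
Initial set: {¬(((¬(q ∧ t) ∨ (¬¬r ∧ (p ∧ (¬s ↔ ¬t)))) ∧ ¬¬(q ∧ t)) → (¬¬r ∧ (p ∧ (¬s ↔ ¬t))))}.
¬(((¬(q ∧ t) ∨ (¬¬r ∧ (p ∧ (¬s ↔ ¬t)))) ∧ ¬¬(q ∧ t)) → (¬¬r ∧ (p ∧ (¬s ↔ ¬t)))): α-rule — add ((¬(q ∧ t) ∨ (¬¬r ∧ (p ∧ (¬s ↔ ¬t)))) ∧ ¬¬(q ∧ t)), ¬(¬¬r ∧ (p ∧ (¬s ↔ ¬t))).
((¬(q ∧ t) ∨ (¬¬r ∧ (p ∧ (¬s ↔ ¬t)))) ∧ ¬¬(q ∧ t)): α-rule — add (¬(q ∧ t) ∨ (¬¬r ∧ (p ∧ (¬s ↔ ¬t)))), ¬¬(q ∧ t).
¬¬(q ∧ t): drop double negation, giving (q ∧ t).
(q ∧ t): α-rule — add q, t.
¬(¬¬r ∧ (p ∧ (¬s ↔ ¬t))): β-rule — branch into ¬¬¬r  //  ¬(p ∧ (¬s ↔ ¬t)).
  branch 1 (add ¬¬¬r):
    ¬¬¬r: drop double negation, giving ¬r.
    (¬(q ∧ t) ∨ (¬¬r ∧ (p ∧ (¬s ↔ ¬t)))): β-rule — branch into ¬(q ∧ t)  //  (¬¬r ∧ (p ∧ (¬s ↔ ¬t))).
      branch 1.1 (add ¬(q ∧ t)):
        ¬(q ∧ t): β-rule — branch into ¬q  //  ¬t.
          branch 1.1.1 (add ¬q):
            × closes — contains both q and ¬q.
          branch 1.1.2 (add ¬t):
            × closes — contains both t and ¬t.
      branch 1.2 (add (¬¬r ∧ (p ∧ (¬s ↔ ¬t)))):
        (¬¬r ∧ (p ∧ (¬s ↔ ¬t))): α-rule — add ¬¬r, (p ∧ (¬s ↔ ¬t)).
        ¬¬r: drop double negation, giving r.
        × closes — contains both r and ¬r.
  branch 2 (add ¬(p ∧ (¬s ↔ ¬t))):
    (¬(q ∧ t) ∨ (¬¬r ∧ (p ∧ (¬s ↔ ¬t)))): β-rule — branch into ¬(q ∧ t)  //  (¬¬r ∧ (p ∧ (¬s ↔ ¬t))).
      branch 2.1 (add ¬(q ∧ t)):
        ¬(p ∧ (¬s ↔ ¬t)): β-rule — branch into ¬p  //  ¬(¬s ↔ ¬t).
          branch 2.1.1 (add ¬p):
            ¬(q ∧ t): β-rule — branch into ¬q  //  ¬t.
              branch 2.1.1.1 (add ¬q):
                × closes — contains both q and ¬q.
              branch 2.1.1.2 (add ¬t):
                × closes — contains both t and ¬t.
          branch 2.1.2 (add ¬(¬s ↔ ¬t)):
            ¬(q ∧ t): β-rule — branch into ¬q  //  ¬t.
              branch 2.1.2.1 (add ¬q):
                × closes — contains both q and ¬q.
              branch 2.1.2.2 (add ¬t):
                × closes — contains both t and ¬t.
      branch 2.2 (add (¬¬r ∧ (p ∧ (¬s ↔ ¬t)))):
        (¬¬r ∧ (p ∧ (¬s ↔ ¬t))): α-rule — add ¬¬r, (p ∧ (¬s ↔ ¬t)).
        ¬¬r: drop double negation, giving r.
        (p ∧ (¬s ↔ ¬t)): α-rule — add p, (¬s ↔ ¬t).
        ¬(p ∧ (¬s ↔ ¬t)): β-rule — branch into ¬p  //  ¬(¬s ↔ ¬t).
          branch 2.2.1 (add ¬p):
            × closes — contains both p and ¬p.
          branch 2.2.2 (add ¬(¬s ↔ ¬t)):
            (¬s ↔ ¬t): β-rule — branch into ¬s, ¬t  //  ¬¬s, ¬¬t.
              branch 2.2.2.1 (add ¬s, ¬t):
                × closes — contains both t and ¬t.
              branch 2.2.2.2 (add ¬¬s, ¬¬t):
                ¬(¬s ↔ ¬t): β-rule — branch into ¬s, ¬¬t  //  ¬¬s, ¬t.
                  branch 2.2.2.2.1 (add ¬s, ¬¬t):
                    × closes — contains both s and ¬s.
                  branch 2.2.2.2.2 (add ¬¬s, ¬t):
                    × closes — contains both t and ¬t.
All 11 branches close.
Every branch closed, so the negation is unsatisfiable and the formula is valid.

Valid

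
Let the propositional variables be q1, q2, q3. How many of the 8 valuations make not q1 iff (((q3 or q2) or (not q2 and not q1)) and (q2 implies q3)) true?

Initial set: {(not q1 iff (((q3 or q2) or (not q2 and not q1)) and (q2 implies q3)))}.
(not q1 iff (((q3 or q2) or (not q2 and not q1)) and (q2 implies q3))): β-rule — branch into not q1, (((q3 or q2) or (not q2 and not q1)) and (q2 implies q3))  //  not not q1, not (((q3 or q2) or (not q2 and not q1)) and (q2 implies q3)).
  branch 1 (add not q1, (((q3 or q2) or (not q2 and not q1)) and (q2 implies q3))):
    (((q3 or q2) or (not q2 and not q1)) and (q2 implies q3)): α-rule — add ((q3 or q2) or (not q2 and not q1)), (q2 implies q3).
    ((q3 or q2) or (not q2 and not q1)): β-rule — branch into (q3 or q2)  //  (not q2 and not q1).
      branch 1.1 (add (q3 or q2)):
        (q2 implies q3): β-rule — branch into not q2  //  q3.
          branch 1.1.1 (add not q2):
            (q3 or q2): β-rule — branch into q3  //  q2.
              branch 1.1.1.1 (add q3):
                ○ open, literals {q1=0, q2=0, q3=1}.
              branch 1.1.1.2 (add q2):
                × closes — contains both q2 and not q2.
          branch 1.1.2 (add q3):
            (q3 or q2): β-rule — branch into q3  //  q2.
              branch 1.1.2.1 (add q3):
                ○ open, literals {q1=0, q3=1}.
              branch 1.1.2.2 (add q2):
                ○ open, literals {q1=0, q2=1, q3=1}.
      branch 1.2 (add (not q2 and not q1)):
        (not q2 and not q1): α-rule — add not q2, not q1.
        (q2 implies q3): β-rule — branch into not q2  //  q3.
          branch 1.2.1 (add not q2):
            ○ open, literals {q1=0, q2=0}.
          branch 1.2.2 (add q3):
            ○ open, literals {q1=0, q2=0, q3=1}.
  branch 2 (add not not q1, not (((q3 or q2) or (not q2 and not q1)) and (q2 implies q3))):
    not (((q3 or q2) or (not q2 and not q1)) and (q2 implies q3)): β-rule — branch into not ((q3 or q2) or (not q2 and not q1))  //  not (q2 implies q3).
      branch 2.1 (add not ((q3 or q2) or (not q2 and not q1))):
        not ((q3 or q2) or (not q2 and not q1)): α-rule — add not (q3 or q2), not (not q2 and not q1).
        not (q3 or q2): α-rule — add not q3, not q2.
        not (not q2 and not q1): β-rule — branch into not not q2  //  not not q1.
          branch 2.1.1 (add not not q2):
            × closes — contains both q2 and not q2.
          branch 2.1.2 (add not not q1):
            ○ open, literals {q1=1, q2=0, q3=0}.
      branch 2.2 (add not (q2 implies q3)):
        not (q2 implies q3): α-rule — add q2, not q3.
        ○ open, literals {q1=1, q2=1, q3=0}.
2 branches closed, 7 open.
Each open branch fixes some atoms; the unmentioned ones are free. Counting distinct full assignments: branch {q1=0, q2=0, q3=1} (none free) contributes 1 new; branch {q1=0, q3=1} (q2) contributes 1 new; branch {q1=0, q2=1, q3=1} (none free) contributes 0 new; branch {q1=0, q2=0} (q3) contributes 1 new; branch {q1=0, q2=0, q3=1} (none free) contributes 0 new; branch {q1=1, q2=0, q3=0} (none free) contributes 1 new; branch {q1=1, q2=1, q3=0} (none free) contributes 1 new. Total: 5.

5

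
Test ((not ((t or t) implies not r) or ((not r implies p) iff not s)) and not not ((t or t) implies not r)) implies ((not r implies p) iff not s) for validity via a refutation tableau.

Valid

Assume the negation and expand:
Initial set: {not (((not ((t or t) implies not r) or ((not r implies p) iff not s)) and not not ((t or t) implies not r)) implies ((not r implies p) iff not s))}.
not (((not ((t or t) implies not r) or ((not r implies p) iff not s)) and not not ((t or t) implies not r)) implies ((not r implies p) iff not s)): α-rule — add ((not ((t or t) implies not r) or ((not r implies p) iff not s)) and not not ((t or t) implies not r)), not ((not r implies p) iff not s).
((not ((t or t) implies not r) or ((not r implies p) iff not s)) and not not ((t or t) implies not r)): α-rule — add (not ((t or t) implies not r) or ((not r implies p) iff not s)), not not ((t or t) implies not r).
not not ((t or t) implies not r): drop double negation, giving ((t or t) implies not r).
not ((not r implies p) iff not s): β-rule — branch into (not r implies p), not not s  //  not (not r implies p), not s.
  branch 1 (add (not r implies p), not not s):
    (not ((t or t) implies not r) or ((not r implies p) iff not s)): β-rule — branch into not ((t or t) implies not r)  //  ((not r implies p) iff not s).
      branch 1.1 (add not ((t or t) implies not r)):
        not ((t or t) implies not r): α-rule — add (t or t), not not r.
        ((t or t) implies not r): β-rule — branch into not (t or t)  //  not r.
          branch 1.1.1 (add not (t or t)):
            not (t or t): α-rule — add not t, not t.
            (not r implies p): β-rule — branch into not not r  //  p.
              branch 1.1.1.1 (add not not r):
                (t or t): β-rule — branch into t  //  t.
                  branch 1.1.1.1.1 (add t):
                    × closes — contains both t and not t.
                  branch 1.1.1.1.2 (add t):
                    × closes — contains both t and not t.
              branch 1.1.1.2 (add p):
                (t or t): β-rule — branch into t  //  t.
                  branch 1.1.1.2.1 (add t):
                    × closes — contains both t and not t.
                  branch 1.1.1.2.2 (add t):
                    × closes — contains both t and not t.
          branch 1.1.2 (add not r):
            × closes — contains both r and not r.
      branch 1.2 (add ((not r implies p) iff not s)):
        ((t or t) implies not r): β-rule — branch into not (t or t)  //  not r.
          branch 1.2.1 (add not (t or t)):
            not (t or t): α-rule — add not t, not t.
            (not r implies p): β-rule — branch into not not r  //  p.
              branch 1.2.1.1 (add not not r):
                ((not r implies p) iff not s): β-rule — branch into (not r implies p), not s  //  not (not r implies p), not not s.
                  branch 1.2.1.1.1 (add (not r implies p), not s):
                    × closes — contains both s and not s.
                  branch 1.2.1.1.2 (add not (not r implies p), not not s):
                    not (not r implies p): α-rule — add not r, not p.
                    × closes — contains both r and not r.
              branch 1.2.1.2 (add p):
                ((not r implies p) iff not s): β-rule — branch into (not r implies p), not s  //  not (not r implies p), not not s.
                  branch 1.2.1.2.1 (add (not r implies p), not s):
                    × closes — contains both s and not s.
                  branch 1.2.1.2.2 (add not (not r implies p), not not s):
                    not (not r implies p): α-rule — add not r, not p.
                    × closes — contains both p and not p.
          branch 1.2.2 (add not r):
            (not r implies p): β-rule — branch into not not r  //  p.
              branch 1.2.2.1 (add not not r):
                × closes — contains both r and not r.
              branch 1.2.2.2 (add p):
                ((not r implies p) iff not s): β-rule — branch into (not r implies p), not s  //  not (not r implies p), not not s.
                  branch 1.2.2.2.1 (add (not r implies p), not s):
                    × closes — contains both s and not s.
                  branch 1.2.2.2.2 (add not (not r implies p), not not s):
                    not (not r implies p): α-rule — add not r, not p.
                    × closes — contains both p and not p.
  branch 2 (add not (not r implies p), not s):
    not (not r implies p): α-rule — add not r, not p.
    (not ((t or t) implies not r) or ((not r implies p) iff not s)): β-rule — branch into not ((t or t) implies not r)  //  ((not r implies p) iff not s).
      branch 2.1 (add not ((t or t) implies not r)):
        not ((t or t) implies not r): α-rule — add (t or t), not not r.
        × closes — contains both r and not r.
      branch 2.2 (add ((not r implies p) iff not s)):
        ((t or t) implies not r): β-rule — branch into not (t or t)  //  not r.
          branch 2.2.1 (add not (t or t)):
            not (t or t): α-rule — add not t, not t.
            ((not r implies p) iff not s): β-rule — branch into (not r implies p), not s  //  not (not r implies p), not not s.
              branch 2.2.1.1 (add (not r implies p), not s):
                (not r implies p): β-rule — branch into not not r  //  p.
                  branch 2.2.1.1.1 (add not not r):
                    × closes — contains both r and not r.
                  branch 2.2.1.1.2 (add p):
                    × closes — contains both p and not p.
              branch 2.2.1.2 (add not (not r implies p), not not s):
                × closes — contains both s and not s.
          branch 2.2.2 (add not r):
            ((not r implies p) iff not s): β-rule — branch into (not r implies p), not s  //  not (not r implies p), not not s.
              branch 2.2.2.1 (add (not r implies p), not s):
                (not r implies p): β-rule — branch into not not r  //  p.
                  branch 2.2.2.1.1 (add not not r):
                    × closes — contains both r and not r.
                  branch 2.2.2.1.2 (add p):
                    × closes — contains both p and not p.
              branch 2.2.2.2 (add not (not r implies p), not not s):
                × closes — contains both s and not s.
All 19 branches close.
Every branch closed, so the negation is unsatisfiable and the formula is valid.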